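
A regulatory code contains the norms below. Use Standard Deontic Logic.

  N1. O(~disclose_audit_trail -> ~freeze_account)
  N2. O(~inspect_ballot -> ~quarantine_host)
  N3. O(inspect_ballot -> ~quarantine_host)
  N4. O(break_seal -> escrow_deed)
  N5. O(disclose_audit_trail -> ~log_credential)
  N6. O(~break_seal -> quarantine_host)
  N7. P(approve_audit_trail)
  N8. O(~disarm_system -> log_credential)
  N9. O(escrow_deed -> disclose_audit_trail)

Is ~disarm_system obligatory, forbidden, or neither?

Forbidden

Premises 2 and 3 are O(~inspect_ballot -> ~quarantine_host) and O(inspect_ballot -> ~quarantine_host); every ideal world satisfies ~inspect_ballot or inspect_ballot, so in either case ~quarantine_host holds — hence O(~quarantine_host).
The contrapositive of premise 6 (O(~break_seal -> quarantine_host)) is O(~quarantine_host -> break_seal), and O(~quarantine_host) is already established, so O(break_seal).
Premise 4 is O(break_seal -> escrow_deed); since O(break_seal), deontic closure gives O(escrow_deed).
Premise 9 is O(escrow_deed -> disclose_audit_trail); since O(escrow_deed), deontic closure gives O(disclose_audit_trail).
From O(disclose_audit_trail) and premise 5, O(disclose_audit_trail -> ~log_credential), we obtain O(~log_credential).
Premise 8 is O(~disarm_system -> log_credential); contrapositively O(~log_credential -> disarm_system). Since O(~log_credential) holds, K gives O(disarm_system).
Premises 1, 7 do not contribute to this derivation.
Thus O(disarm_system), which is F(~disarm_system): ~disarm_system is forbidden.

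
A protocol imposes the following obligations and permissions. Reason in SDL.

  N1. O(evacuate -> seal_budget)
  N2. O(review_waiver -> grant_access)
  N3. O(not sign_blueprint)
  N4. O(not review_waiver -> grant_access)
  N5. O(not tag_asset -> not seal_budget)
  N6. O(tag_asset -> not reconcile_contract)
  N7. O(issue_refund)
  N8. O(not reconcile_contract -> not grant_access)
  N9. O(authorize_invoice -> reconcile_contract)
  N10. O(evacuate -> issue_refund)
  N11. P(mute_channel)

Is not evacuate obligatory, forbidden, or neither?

Premises 2 and 4 are O(review_waiver -> grant_access) and O(not review_waiver -> grant_access); every ideal world satisfies review_waiver or not review_waiver, so in either case grant_access holds — hence O(grant_access).
Premise 8 is O(not reconcile_contract -> not grant_access); contrapositively O(grant_access -> reconcile_contract). Since O(grant_access) holds, K gives O(reconcile_contract).
Premise 6 is O(tag_asset -> not reconcile_contract); contrapositively O(reconcile_contract -> not tag_asset). Since O(reconcile_contract) holds, K gives O(not tag_asset).
From O(not tag_asset) and premise 5, O(not tag_asset -> not seal_budget), we obtain O(not seal_budget).
Premise 1 is O(evacuate -> seal_budget); contrapositively O(not seal_budget -> not evacuate). Since O(not seal_budget) holds, K gives O(not evacuate).
Premises 3, 7, 9, 10, 11 do not contribute to this derivation.
Hence not evacuate is obligatory.

Obligatory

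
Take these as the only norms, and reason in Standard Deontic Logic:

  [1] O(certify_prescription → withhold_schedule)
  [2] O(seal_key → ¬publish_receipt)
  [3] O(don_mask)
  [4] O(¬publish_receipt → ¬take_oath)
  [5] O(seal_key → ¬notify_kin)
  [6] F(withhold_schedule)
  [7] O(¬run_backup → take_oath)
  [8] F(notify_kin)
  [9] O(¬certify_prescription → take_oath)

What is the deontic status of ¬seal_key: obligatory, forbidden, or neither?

Premise 6, F(withhold_schedule), is equivalent to O(¬withhold_schedule).
The contrapositive of premise 1 (O(certify_prescription → withhold_schedule)) is O(¬withhold_schedule → ¬certify_prescription), and O(¬withhold_schedule) is already established, so O(¬certify_prescription).
Premise 9 is O(¬certify_prescription → take_oath); since O(¬certify_prescription), deontic closure gives O(take_oath).
Premise 4 is O(¬publish_receipt → ¬take_oath); contrapositively O(take_oath → publish_receipt). Since O(take_oath) holds, K gives O(publish_receipt).
The contrapositive of premise 2 (O(seal_key → ¬publish_receipt)) is O(publish_receipt → ¬seal_key), and O(publish_receipt) is already established, so O(¬seal_key).
Premises 3, 5, 7, 8 do not contribute to this derivation.
Hence ¬seal_key is obligatory.

Obligatory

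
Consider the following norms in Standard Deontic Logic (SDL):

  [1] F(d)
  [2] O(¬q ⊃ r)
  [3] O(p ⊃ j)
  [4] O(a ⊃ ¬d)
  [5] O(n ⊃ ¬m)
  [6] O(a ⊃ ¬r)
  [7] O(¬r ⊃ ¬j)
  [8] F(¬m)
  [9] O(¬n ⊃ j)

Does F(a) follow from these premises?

Premise 8, F(¬m), is equivalent to O(m).
Premise 5 is O(n ⊃ ¬m); contrapositively O(m ⊃ ¬n). Since O(m) holds, K gives O(¬n).
Applying K to premise 9 (O(¬n ⊃ j)) and O(¬n) yields O(j).
Premise 7, O(¬r ⊃ ¬j), contraposes to O(j ⊃ r); with O(j) we get O(r).
The contrapositive of premise 6 (O(a ⊃ ¬r)) is O(r ⊃ ¬a), and O(r) is already established, so O(¬a).
Premises 1, 2, 3, 4 do not contribute to this derivation.
So O(¬a) holds, i.e. F(a). The claim follows.

Yes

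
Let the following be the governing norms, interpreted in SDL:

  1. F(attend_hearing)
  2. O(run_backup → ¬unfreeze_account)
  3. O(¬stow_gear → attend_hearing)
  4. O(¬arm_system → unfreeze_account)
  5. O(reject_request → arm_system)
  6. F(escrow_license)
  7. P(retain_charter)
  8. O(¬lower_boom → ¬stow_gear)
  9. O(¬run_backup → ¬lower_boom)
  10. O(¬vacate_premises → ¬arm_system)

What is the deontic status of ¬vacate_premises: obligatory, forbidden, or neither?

Premise 1 is F(attend_hearing), i.e. O(¬attend_hearing).
Premise 3 is O(¬stow_gear → attend_hearing); contrapositively O(¬attend_hearing → stow_gear). Since O(¬attend_hearing) holds, K gives O(stow_gear).
Premise 8 is O(¬lower_boom → ¬stow_gear); contrapositively O(stow_gear → lower_boom). Since O(stow_gear) holds, K gives O(lower_boom).
Premise 9 is O(¬run_backup → ¬lower_boom); contrapositively O(lower_boom → run_backup). Since O(lower_boom) holds, K gives O(run_backup).
Premise 2 is O(run_backup → ¬unfreeze_account); since O(run_backup), deontic closure gives O(¬unfreeze_account).
The contrapositive of premise 4 (O(¬arm_system → unfreeze_account)) is O(¬unfreeze_account → arm_system), and O(¬unfreeze_account) is already established, so O(arm_system).
Premise 10 is O(¬vacate_premises → ¬arm_system); contrapositively O(arm_system → vacate_premises). Since O(arm_system) holds, K gives O(vacate_premises).
Premises 5, 6, 7 do not contribute to this derivation.
Thus O(vacate_premises), which is F(¬vacate_premises): ¬vacate_premises is forbidden.

Forbidden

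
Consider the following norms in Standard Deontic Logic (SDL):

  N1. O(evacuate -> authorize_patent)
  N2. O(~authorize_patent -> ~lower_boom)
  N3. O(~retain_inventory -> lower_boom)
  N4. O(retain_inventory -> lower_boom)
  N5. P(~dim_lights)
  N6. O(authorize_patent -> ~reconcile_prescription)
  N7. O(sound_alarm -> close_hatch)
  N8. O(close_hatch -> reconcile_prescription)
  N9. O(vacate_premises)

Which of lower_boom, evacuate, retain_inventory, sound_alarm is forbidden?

sound_alarm

Premises 4 and 3 are O(retain_inventory -> lower_boom) and O(~retain_inventory -> lower_boom); every ideal world satisfies retain_inventory or ~retain_inventory, so in either case lower_boom holds — hence O(lower_boom).
Premise 2, O(~authorize_patent -> ~lower_boom), contraposes to O(lower_boom -> authorize_patent); with O(lower_boom) we get O(authorize_patent).
With premise 6, O(authorize_patent -> ~reconcile_prescription), the K-axiom yields O(~reconcile_prescription).
Premise 8 is O(close_hatch -> reconcile_prescription); contrapositively O(~reconcile_prescription -> ~close_hatch). Since O(~reconcile_prescription) holds, K gives O(~close_hatch).
Premise 7 is O(sound_alarm -> close_hatch); contrapositively O(~close_hatch -> ~sound_alarm). Since O(~close_hatch) holds, K gives O(~sound_alarm).
So O(~sound_alarm) holds, i.e. sound_alarm is forbidden. None of the other listed options is forbidden under the premises.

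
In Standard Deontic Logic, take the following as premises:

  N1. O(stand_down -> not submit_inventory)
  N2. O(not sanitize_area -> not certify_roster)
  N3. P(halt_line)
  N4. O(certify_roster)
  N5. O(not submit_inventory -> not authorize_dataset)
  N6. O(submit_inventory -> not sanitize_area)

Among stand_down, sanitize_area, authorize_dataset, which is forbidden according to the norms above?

From premise 4 we have O(certify_roster).
Premise 2 is O(not sanitize_area -> not certify_roster); contrapositively O(certify_roster -> sanitize_area). Since O(certify_roster) holds, K gives O(sanitize_area).
Premise 6, O(submit_inventory -> not sanitize_area), contraposes to O(sanitize_area -> not submit_inventory); with O(sanitize_area) we get O(not submit_inventory).
From O(not submit_inventory) and premise 5, O(not submit_inventory -> not authorize_dataset), we obtain O(not authorize_dataset).
So O(not authorize_dataset) holds, i.e. authorize_dataset is forbidden. None of the other listed options is forbidden under the premises.

authorize_dataset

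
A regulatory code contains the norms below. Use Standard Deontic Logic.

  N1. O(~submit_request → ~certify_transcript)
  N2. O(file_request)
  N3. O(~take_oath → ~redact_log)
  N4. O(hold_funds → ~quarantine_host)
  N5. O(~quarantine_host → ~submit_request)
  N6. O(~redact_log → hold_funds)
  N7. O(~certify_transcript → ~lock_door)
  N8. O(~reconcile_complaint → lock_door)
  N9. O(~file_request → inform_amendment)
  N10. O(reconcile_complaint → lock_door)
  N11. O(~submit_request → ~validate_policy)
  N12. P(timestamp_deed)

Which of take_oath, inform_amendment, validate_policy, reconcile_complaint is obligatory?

Premises 8 and 10 cover both cases: O(~reconcile_complaint → lock_door) and O(reconcile_complaint → lock_door). Since ~reconcile_complaint ∨ reconcile_complaint is a tautology, O(lock_door) follows.
Premise 7 is O(~certify_transcript → ~lock_door); contrapositively O(lock_door → certify_transcript). Since O(lock_door) holds, K gives O(certify_transcript).
Premise 1 is O(~submit_request → ~certify_transcript); contrapositively O(certify_transcript → submit_request). Since O(certify_transcript) holds, K gives O(submit_request).
Premise 5, O(~quarantine_host → ~submit_request), contraposes to O(submit_request → quarantine_host); with O(submit_request) we get O(quarantine_host).
Premise 4 is O(hold_funds → ~quarantine_host); contrapositively O(quarantine_host → ~hold_funds). Since O(quarantine_host) holds, K gives O(~hold_funds).
The contrapositive of premise 6 (O(~redact_log → hold_funds)) is O(~hold_funds → redact_log), and O(~hold_funds) is already established, so O(redact_log).
Premise 3 is O(~take_oath → ~redact_log); contrapositively O(redact_log → take_oath). Since O(redact_log) holds, K gives O(take_oath).
So O(take_oath) holds — take_oath is obligatory. None of the other listed options is made obligatory by any chain of premises.

take_oath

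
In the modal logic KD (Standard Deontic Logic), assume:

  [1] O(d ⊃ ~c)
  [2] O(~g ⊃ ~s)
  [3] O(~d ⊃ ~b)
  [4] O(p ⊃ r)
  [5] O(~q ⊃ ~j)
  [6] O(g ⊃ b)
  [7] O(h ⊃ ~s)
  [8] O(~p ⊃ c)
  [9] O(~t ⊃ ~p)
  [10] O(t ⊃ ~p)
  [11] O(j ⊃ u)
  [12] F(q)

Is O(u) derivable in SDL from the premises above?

Premise 11 is O(j ⊃ u), but O(j) is not derivable from the premises, so it does not yield O(u).
No other premise forces O(u). An ideal world satisfying every premise can still have u false, so O(u) is not derivable.

No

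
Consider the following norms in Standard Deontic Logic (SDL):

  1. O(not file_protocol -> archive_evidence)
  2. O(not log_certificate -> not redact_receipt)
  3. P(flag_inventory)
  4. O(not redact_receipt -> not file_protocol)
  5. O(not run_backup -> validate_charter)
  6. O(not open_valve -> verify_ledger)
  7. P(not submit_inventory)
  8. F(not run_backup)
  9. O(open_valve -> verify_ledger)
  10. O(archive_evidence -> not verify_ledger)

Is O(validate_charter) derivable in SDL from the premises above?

Premise 5 is O(not run_backup -> validate_charter), but O(not run_backup) is not derivable from the premises, so it does not yield O(validate_charter).
No other premise forces O(validate_charter). An ideal world satisfying every premise can still have validate_charter false, so O(validate_charter) is not derivable.

No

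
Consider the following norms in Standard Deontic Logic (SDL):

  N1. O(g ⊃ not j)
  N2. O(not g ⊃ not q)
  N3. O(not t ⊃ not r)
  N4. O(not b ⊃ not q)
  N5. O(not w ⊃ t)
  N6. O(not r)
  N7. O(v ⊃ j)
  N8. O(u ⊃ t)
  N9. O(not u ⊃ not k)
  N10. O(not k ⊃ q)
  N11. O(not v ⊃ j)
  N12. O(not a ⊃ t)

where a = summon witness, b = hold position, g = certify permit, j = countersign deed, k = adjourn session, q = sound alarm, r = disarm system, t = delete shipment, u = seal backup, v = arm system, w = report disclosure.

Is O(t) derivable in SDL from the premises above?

Yes

Premises 7 and 11 are O(v ⊃ j) and O(not v ⊃ j); every ideal world satisfies v or not v, so in either case j holds — hence O(j).
Premise 1, O(g ⊃ not j), contraposes to O(j ⊃ not g); with O(j) we get O(not g).
Applying K to premise 2 (O(not g ⊃ not q)) and O(not g) yields O(not q).
The contrapositive of premise 10 (O(not k ⊃ q)) is O(not q ⊃ k), and O(not q) is already established, so O(k).
Premise 9 is O(not u ⊃ not k); contrapositively O(k ⊃ u). Since O(k) holds, K gives O(u).
From O(u) and premise 8, O(u ⊃ t), we obtain O(t).
Premises 3, 4, 5, 6, 12 do not contribute to this derivation.
So O(t) follows.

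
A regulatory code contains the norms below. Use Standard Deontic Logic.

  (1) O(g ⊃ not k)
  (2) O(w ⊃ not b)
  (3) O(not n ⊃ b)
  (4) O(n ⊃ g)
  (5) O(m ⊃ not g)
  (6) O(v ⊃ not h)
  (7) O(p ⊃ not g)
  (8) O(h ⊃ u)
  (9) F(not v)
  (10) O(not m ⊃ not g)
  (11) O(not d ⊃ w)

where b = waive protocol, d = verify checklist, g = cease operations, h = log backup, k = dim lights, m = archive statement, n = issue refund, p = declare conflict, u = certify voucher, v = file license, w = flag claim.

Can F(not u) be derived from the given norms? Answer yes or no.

No

Premise 8 is O(h ⊃ u), but O(h) is not derivable from the premises, so it does not yield O(u).
No other premise forces O(u). An ideal world satisfying every premise can still have not u true, so F(not u) is not derivable.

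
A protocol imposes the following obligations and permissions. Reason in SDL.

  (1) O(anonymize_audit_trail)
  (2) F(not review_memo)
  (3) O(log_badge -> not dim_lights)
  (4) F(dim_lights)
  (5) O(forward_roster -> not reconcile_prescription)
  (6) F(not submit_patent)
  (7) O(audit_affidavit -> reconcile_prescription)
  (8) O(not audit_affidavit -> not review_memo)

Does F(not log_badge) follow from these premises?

Premise 3 is O(log_badge -> not dim_lights); even if O(not dim_lights) held, inferring O(log_badge) would be affirming the consequent — invalid.
No other premise forces O(log_badge). An ideal world satisfying every premise can still have not log_badge true, so F(not log_badge) is not derivable.

No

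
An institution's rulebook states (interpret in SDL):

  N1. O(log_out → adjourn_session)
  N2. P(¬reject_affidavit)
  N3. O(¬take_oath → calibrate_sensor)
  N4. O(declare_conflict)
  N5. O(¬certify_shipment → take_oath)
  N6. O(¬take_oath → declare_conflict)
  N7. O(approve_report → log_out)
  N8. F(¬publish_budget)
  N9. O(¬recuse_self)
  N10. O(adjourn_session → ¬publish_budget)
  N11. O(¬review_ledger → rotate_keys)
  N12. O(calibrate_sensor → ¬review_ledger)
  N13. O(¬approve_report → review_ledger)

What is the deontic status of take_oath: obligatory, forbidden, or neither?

Premise 8, F(¬publish_budget), is equivalent to O(publish_budget).
Premise 10 is O(adjourn_session → ¬publish_budget); contrapositively O(publish_budget → ¬adjourn_session). Since O(publish_budget) holds, K gives O(¬adjourn_session).
The contrapositive of premise 1 (O(log_out → adjourn_session)) is O(¬adjourn_session → ¬log_out), and O(¬adjourn_session) is already established, so O(¬log_out).
Premise 7 is O(approve_report → log_out); contrapositively O(¬log_out → ¬approve_report). Since O(¬log_out) holds, K gives O(¬approve_report).
With premise 13, O(¬approve_report → review_ledger), the K-axiom yields O(review_ledger).
The contrapositive of premise 12 (O(calibrate_sensor → ¬review_ledger)) is O(review_ledger → ¬calibrate_sensor), and O(review_ledger) is already established, so O(¬calibrate_sensor).
Premise 3 is O(¬take_oath → calibrate_sensor); contrapositively O(¬calibrate_sensor → take_oath). Since O(¬calibrate_sensor) holds, K gives O(take_oath).
Premises 2, 4, 5, 6, 9, 11 do not contribute to this derivation.
Hence take_oath is obligatory.

Obligatory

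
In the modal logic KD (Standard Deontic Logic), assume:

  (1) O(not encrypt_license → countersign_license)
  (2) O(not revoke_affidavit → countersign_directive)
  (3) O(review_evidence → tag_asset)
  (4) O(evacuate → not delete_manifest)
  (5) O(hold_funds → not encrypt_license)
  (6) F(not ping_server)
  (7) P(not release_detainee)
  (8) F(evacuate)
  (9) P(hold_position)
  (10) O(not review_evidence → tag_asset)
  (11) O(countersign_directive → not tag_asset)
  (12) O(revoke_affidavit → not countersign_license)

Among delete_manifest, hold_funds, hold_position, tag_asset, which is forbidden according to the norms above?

hold_funds

By case analysis on not review_evidence: premise 10 gives O(not review_evidence → tag_asset) and premise 3 gives O(review_evidence → tag_asset), so O(tag_asset) either way.
Premise 11 is O(countersign_directive → not tag_asset); contrapositively O(tag_asset → not countersign_directive). Since O(tag_asset) holds, K gives O(not countersign_directive).
Premise 2 is O(not revoke_affidavit → countersign_directive); contrapositively O(not countersign_directive → revoke_affidavit). Since O(not countersign_directive) holds, K gives O(revoke_affidavit).
With premise 12, O(revoke_affidavit → not countersign_license), the K-axiom yields O(not countersign_license).
Premise 1, O(not encrypt_license → countersign_license), contraposes to O(not countersign_license → encrypt_license); with O(not countersign_license) we get O(encrypt_license).
Premise 5, O(hold_funds → not encrypt_license), contraposes to O(encrypt_license → not hold_funds); with O(encrypt_license) we get O(not hold_funds).
So O(not hold_funds) holds, i.e. hold_funds is forbidden. None of the other listed options is forbidden under the premises.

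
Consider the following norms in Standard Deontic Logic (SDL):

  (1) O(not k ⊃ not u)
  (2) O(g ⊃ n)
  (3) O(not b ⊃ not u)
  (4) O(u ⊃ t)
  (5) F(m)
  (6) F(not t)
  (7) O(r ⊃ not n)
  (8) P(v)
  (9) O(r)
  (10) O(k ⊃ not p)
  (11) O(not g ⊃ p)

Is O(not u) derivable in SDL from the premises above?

Yes

Premise 9 states O(r) outright.
Premise 7 is O(r ⊃ not n); since O(r), deontic closure gives O(not n).
Premise 2 is O(g ⊃ n); contrapositively O(not n ⊃ not g). Since O(not n) holds, K gives O(not g).
With premise 11, O(not g ⊃ p), the K-axiom yields O(p).
Premise 10 is O(k ⊃ not p); contrapositively O(p ⊃ not k). Since O(p) holds, K gives O(not k).
From O(not k) and premise 1, O(not k ⊃ not u), we obtain O(not u).
Premises 3, 4, 5, 6, 8 do not contribute to this derivation.
So O(not u) follows.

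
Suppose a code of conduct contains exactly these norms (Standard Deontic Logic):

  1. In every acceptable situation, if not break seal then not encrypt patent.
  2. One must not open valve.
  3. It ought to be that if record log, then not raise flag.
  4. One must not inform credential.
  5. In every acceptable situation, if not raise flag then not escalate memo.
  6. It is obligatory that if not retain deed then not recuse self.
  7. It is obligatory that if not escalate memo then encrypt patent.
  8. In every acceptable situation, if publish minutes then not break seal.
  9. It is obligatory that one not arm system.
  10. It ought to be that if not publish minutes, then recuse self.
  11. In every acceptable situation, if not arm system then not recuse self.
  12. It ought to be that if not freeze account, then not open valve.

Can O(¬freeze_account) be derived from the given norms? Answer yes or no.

No

Premise 12 is O(¬freeze_account → ¬open_valve); even if O(¬open_valve) held, inferring O(¬freeze_account) would be affirming the consequent — invalid.
No other premise forces O(¬freeze_account). An ideal world satisfying every premise can still have ¬freeze_account false, so O(¬freeze_account) is not derivable.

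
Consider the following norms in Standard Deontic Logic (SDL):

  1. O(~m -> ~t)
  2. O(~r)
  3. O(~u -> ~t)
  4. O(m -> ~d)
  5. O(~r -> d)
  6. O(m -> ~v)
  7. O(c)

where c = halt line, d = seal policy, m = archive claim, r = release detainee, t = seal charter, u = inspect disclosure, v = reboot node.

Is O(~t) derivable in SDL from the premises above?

From premise 2 we have O(~r).
From O(~r) and premise 5, O(~r -> d), we obtain O(d).
The contrapositive of premise 4 (O(m -> ~d)) is O(d -> ~m), and O(d) is already established, so O(~m).
With premise 1, O(~m -> ~t), the K-axiom yields O(~t).
Premises 3, 6, 7 do not contribute to this derivation.
So O(~t) follows.

Yes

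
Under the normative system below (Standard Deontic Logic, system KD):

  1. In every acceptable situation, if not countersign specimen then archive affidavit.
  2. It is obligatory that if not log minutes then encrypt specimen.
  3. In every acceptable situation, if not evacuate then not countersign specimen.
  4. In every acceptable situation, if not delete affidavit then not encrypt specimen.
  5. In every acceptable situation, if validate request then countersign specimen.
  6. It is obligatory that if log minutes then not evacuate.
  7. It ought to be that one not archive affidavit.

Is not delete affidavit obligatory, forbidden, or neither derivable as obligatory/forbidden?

From premise 7 we have O(¬archive_affidavit).
Premise 1, O(¬countersign_specimen → archive_affidavit), contraposes to O(¬archive_affidavit → countersign_specimen); with O(¬archive_affidavit) we get O(countersign_specimen).
The contrapositive of premise 3 (O(¬evacuate → ¬countersign_specimen)) is O(countersign_specimen → evacuate), and O(countersign_specimen) is already established, so O(evacuate).
The contrapositive of premise 6 (O(log_minutes → ¬evacuate)) is O(evacuate → ¬log_minutes), and O(evacuate) is already established, so O(¬log_minutes).
Applying K to premise 2 (O(¬log_minutes → encrypt_specimen)) and O(¬log_minutes) yields O(encrypt_specimen).
Premise 4, O(¬delete_affidavit → ¬encrypt_specimen), contraposes to O(encrypt_specimen → delete_affidavit); with O(encrypt_specimen) we get O(delete_affidavit).
Premise 5 does not contribute to this derivation.
Thus O(delete_affidavit), which is F(¬delete_affidavit): ¬delete_affidavit is forbidden.

Forbidden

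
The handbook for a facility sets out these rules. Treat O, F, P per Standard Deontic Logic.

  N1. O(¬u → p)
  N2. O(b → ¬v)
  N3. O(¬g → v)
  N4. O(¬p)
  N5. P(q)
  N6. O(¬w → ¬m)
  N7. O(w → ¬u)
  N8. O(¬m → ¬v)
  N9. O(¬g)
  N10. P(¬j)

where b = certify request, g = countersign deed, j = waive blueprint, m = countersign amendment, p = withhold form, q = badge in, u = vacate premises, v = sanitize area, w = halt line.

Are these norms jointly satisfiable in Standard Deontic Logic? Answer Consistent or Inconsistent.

Premise 4 states O(¬p) outright.
Premise 1, O(¬u → p), contraposes to O(¬p → u); with O(¬p) we get O(u).
The contrapositive of premise 7 (O(w → ¬u)) is O(u → ¬w), and O(u) is already established, so O(¬w).
Applying K to premise 6 (O(¬w → ¬m)) and O(¬w) yields O(¬m).
Premise 8 is O(¬m → ¬v); since O(¬m), deontic closure gives O(¬v).
Premise 3, O(¬g → v), contraposes to O(¬v → g); with O(¬v) we get O(g).
However, premise 9 gives O(¬g).
We now have both O(g) and O(¬g) — g is simultaneously obligatory and forbidden, violating the D-axiom.

Inconsistent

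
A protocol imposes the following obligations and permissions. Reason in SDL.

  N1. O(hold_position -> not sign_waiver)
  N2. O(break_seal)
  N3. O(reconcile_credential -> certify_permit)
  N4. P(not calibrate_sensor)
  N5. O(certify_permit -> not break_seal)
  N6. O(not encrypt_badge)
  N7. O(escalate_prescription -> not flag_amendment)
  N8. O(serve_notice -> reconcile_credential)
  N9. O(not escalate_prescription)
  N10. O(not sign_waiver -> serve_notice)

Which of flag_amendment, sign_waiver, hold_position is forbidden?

hold_position

From premise 2 we have O(break_seal).
Premise 5, O(certify_permit -> not break_seal), contraposes to O(break_seal -> not certify_permit); with O(break_seal) we get O(not certify_permit).
Premise 3, O(reconcile_credential -> certify_permit), contraposes to O(not certify_permit -> not reconcile_credential); with O(not certify_permit) we get O(not reconcile_credential).
Premise 8 is O(serve_notice -> reconcile_credential); contrapositively O(not reconcile_credential -> not serve_notice). Since O(not reconcile_credential) holds, K gives O(not serve_notice).
Premise 10 is O(not sign_waiver -> serve_notice); contrapositively O(not serve_notice -> sign_waiver). Since O(not serve_notice) holds, K gives O(sign_waiver).
Premise 1 is O(hold_position -> not sign_waiver); contrapositively O(sign_waiver -> not hold_position). Since O(sign_waiver) holds, K gives O(not hold_position).
So O(not hold_position) holds, i.e. hold_position is forbidden. None of the other listed options is forbidden under the premises.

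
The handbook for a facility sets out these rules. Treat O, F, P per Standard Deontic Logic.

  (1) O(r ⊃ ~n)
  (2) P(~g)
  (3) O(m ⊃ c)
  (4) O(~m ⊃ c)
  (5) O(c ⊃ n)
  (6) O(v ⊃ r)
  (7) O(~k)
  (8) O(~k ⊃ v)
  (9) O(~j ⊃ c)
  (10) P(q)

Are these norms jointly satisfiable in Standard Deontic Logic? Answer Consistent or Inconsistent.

By case analysis on m: premise 3 gives O(m ⊃ c) and premise 4 gives O(~m ⊃ c), so O(c) either way.
With premise 5, O(c ⊃ n), the K-axiom yields O(n).
Premise 1, O(r ⊃ ~n), contraposes to O(n ⊃ ~r); with O(n) we get O(~r).
The contrapositive of premise 6 (O(v ⊃ r)) is O(~r ⊃ ~v), and O(~r) is already established, so O(~v).
Premise 8 is O(~k ⊃ v); contrapositively O(~v ⊃ k). Since O(~v) holds, K gives O(k).
However, premise 7 gives O(~k).
We now have both O(k) and O(~k) — k is simultaneously obligatory and forbidden, violating the D-axiom.

Inconsistent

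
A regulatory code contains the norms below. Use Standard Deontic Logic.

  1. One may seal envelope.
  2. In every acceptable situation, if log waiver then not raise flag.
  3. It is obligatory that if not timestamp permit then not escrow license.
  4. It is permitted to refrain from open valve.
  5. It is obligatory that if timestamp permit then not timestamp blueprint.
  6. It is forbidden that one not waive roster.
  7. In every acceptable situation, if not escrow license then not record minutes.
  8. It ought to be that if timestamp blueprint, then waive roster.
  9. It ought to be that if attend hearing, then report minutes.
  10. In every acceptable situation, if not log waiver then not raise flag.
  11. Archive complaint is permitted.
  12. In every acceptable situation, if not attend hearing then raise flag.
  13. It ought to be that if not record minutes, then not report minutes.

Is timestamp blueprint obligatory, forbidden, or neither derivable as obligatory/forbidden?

By case analysis on ¬log_waiver: premise 10 gives O(¬log_waiver → ¬raise_flag) and premise 2 gives O(log_waiver → ¬raise_flag), so O(¬raise_flag) either way.
Premise 12 is O(¬attend_hearing → raise_flag); contrapositively O(¬raise_flag → attend_hearing). Since O(¬raise_flag) holds, K gives O(attend_hearing).
From O(attend_hearing) and premise 9, O(attend_hearing → report_minutes), we obtain O(report_minutes).
Premise 13 is O(¬record_minutes → ¬report_minutes); contrapositively O(report_minutes → record_minutes). Since O(report_minutes) holds, K gives O(record_minutes).
The contrapositive of premise 7 (O(¬escrow_license → ¬record_minutes)) is O(record_minutes → escrow_license), and O(record_minutes) is already established, so O(escrow_license).
Premise 3, O(¬timestamp_permit → ¬escrow_license), contraposes to O(escrow_license → timestamp_permit); with O(escrow_license) we get O(timestamp_permit).
Premise 5 is O(timestamp_permit → ¬timestamp_blueprint); since O(timestamp_permit), deontic closure gives O(¬timestamp_blueprint).
Premises 1, 4, 6, 8, 11 do not contribute to this derivation.
Thus O(¬timestamp_blueprint), which is F(timestamp_blueprint): timestamp_blueprint is forbidden.

Forbidden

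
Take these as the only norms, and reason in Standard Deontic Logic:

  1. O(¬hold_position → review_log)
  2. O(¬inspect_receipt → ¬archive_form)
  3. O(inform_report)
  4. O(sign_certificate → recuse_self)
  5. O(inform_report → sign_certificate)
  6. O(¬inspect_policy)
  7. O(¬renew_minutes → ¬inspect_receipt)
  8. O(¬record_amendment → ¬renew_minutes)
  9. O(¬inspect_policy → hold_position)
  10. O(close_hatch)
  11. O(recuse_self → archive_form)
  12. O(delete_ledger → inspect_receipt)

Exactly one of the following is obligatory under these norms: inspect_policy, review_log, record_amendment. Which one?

record_amendment

From premise 3 we have O(inform_report).
Applying K to premise 5 (O(inform_report → sign_certificate)) and O(inform_report) yields O(sign_certificate).
Premise 4 is O(sign_certificate → recuse_self); since O(sign_certificate), deontic closure gives O(recuse_self).
With premise 11, O(recuse_self → archive_form), the K-axiom yields O(archive_form).
Premise 2, O(¬inspect_receipt → ¬archive_form), contraposes to O(archive_form → inspect_receipt); with O(archive_form) we get O(inspect_receipt).
Premise 7 is O(¬renew_minutes → ¬inspect_receipt); contrapositively O(inspect_receipt → renew_minutes). Since O(inspect_receipt) holds, K gives O(renew_minutes).
Premise 8, O(¬record_amendment → ¬renew_minutes), contraposes to O(renew_minutes → record_amendment); with O(renew_minutes) we get O(record_amendment).
So O(record_amendment) holds — record_amendment is obligatory. None of the other listed options is made obligatory by any chain of premises.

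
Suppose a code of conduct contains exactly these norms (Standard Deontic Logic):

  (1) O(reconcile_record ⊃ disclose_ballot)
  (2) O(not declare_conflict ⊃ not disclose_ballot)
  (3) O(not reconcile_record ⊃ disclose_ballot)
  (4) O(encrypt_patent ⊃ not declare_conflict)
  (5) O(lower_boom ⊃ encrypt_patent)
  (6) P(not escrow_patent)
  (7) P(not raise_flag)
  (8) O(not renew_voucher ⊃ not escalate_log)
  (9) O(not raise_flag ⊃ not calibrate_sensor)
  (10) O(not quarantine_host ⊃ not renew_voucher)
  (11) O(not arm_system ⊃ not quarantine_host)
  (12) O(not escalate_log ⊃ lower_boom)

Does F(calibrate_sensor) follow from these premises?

Premise 9 is O(not raise_flag ⊃ not calibrate_sensor), but O(not raise_flag) is not derivable from the premises (the permission P(not raise_flag) asserts only not O(raise_flag), not O(not raise_flag)), so it does not yield O(not calibrate_sensor).
No other premise forces O(not calibrate_sensor). An ideal world satisfying every premise can still have calibrate_sensor true, so F(calibrate_sensor) is not derivable.

No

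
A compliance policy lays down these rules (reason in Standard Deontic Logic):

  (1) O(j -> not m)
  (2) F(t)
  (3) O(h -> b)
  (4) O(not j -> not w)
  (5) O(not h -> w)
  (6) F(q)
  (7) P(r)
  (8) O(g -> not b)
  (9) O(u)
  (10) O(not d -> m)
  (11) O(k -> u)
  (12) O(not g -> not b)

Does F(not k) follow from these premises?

Premise 11 is O(k -> u); even if O(u) held, inferring O(k) would be affirming the consequent — invalid.
No other premise forces O(k). An ideal world satisfying every premise can still have not k true, so F(not k) is not derivable.

No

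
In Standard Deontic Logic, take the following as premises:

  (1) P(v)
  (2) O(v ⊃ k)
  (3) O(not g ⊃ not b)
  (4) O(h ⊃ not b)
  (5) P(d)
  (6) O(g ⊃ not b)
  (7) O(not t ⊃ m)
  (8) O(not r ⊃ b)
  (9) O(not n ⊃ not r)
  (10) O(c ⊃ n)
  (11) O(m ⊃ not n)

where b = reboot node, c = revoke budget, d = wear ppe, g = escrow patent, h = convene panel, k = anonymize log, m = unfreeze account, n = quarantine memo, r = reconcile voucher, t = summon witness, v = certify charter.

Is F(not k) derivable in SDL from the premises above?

No

Premise 2 is O(v ⊃ k), but O(v) is not derivable from the premises (the permission P(v) asserts only not O(not v), not O(v)), so it does not yield O(k).
No other premise forces O(k). An ideal world satisfying every premise can still have not k true, so F(not k) is not derivable.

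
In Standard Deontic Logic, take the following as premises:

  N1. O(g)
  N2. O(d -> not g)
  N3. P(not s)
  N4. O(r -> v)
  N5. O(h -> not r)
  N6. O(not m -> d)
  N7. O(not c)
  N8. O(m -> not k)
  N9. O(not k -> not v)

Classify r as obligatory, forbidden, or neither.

From premise 1 we have O(g).
The contrapositive of premise 2 (O(d -> not g)) is O(g -> not d), and O(g) is already established, so O(not d).
The contrapositive of premise 6 (O(not m -> d)) is O(not d -> m), and O(not d) is already established, so O(m).
With premise 8, O(m -> not k), the K-axiom yields O(not k).
Applying K to premise 9 (O(not k -> not v)) and O(not k) yields O(not v).
Premise 4, O(r -> v), contraposes to O(not v -> not r); with O(not v) we get O(not r).
Premises 3, 5, 7 do not contribute to this derivation.
Thus O(not r), which is F(r): r is forbidden.

Forbidden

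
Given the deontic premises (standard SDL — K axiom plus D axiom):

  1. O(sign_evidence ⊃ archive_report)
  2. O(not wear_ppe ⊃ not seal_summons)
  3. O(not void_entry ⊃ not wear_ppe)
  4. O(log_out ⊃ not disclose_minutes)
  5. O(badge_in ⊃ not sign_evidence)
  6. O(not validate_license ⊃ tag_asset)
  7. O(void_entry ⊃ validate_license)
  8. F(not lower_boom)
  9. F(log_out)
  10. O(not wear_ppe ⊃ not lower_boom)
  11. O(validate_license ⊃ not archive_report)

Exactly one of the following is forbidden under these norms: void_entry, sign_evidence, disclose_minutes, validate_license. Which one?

F(not lower_boom) at premise 8 means O(lower_boom).
Premise 10, O(not wear_ppe ⊃ not lower_boom), contraposes to O(lower_boom ⊃ wear_ppe); with O(lower_boom) we get O(wear_ppe).
Premise 3 is O(not void_entry ⊃ not wear_ppe); contrapositively O(wear_ppe ⊃ void_entry). Since O(wear_ppe) holds, K gives O(void_entry).
From O(void_entry) and premise 7, O(void_entry ⊃ validate_license), we obtain O(validate_license).
With premise 11, O(validate_license ⊃ not archive_report), the K-axiom yields O(not archive_report).
Premise 1, O(sign_evidence ⊃ archive_report), contraposes to O(not archive_report ⊃ not sign_evidence); with O(not archive_report) we get O(not sign_evidence).
So O(not sign_evidence) holds, i.e. sign_evidence is forbidden. None of the other listed options is forbidden under the premises.

sign_evidence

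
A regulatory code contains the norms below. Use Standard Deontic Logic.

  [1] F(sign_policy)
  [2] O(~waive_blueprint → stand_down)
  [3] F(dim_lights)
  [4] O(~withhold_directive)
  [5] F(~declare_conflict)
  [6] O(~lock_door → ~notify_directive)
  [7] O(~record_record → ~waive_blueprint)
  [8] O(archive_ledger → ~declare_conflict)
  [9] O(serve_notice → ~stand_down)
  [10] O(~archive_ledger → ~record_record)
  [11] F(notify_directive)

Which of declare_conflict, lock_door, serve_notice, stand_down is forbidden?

serve_notice

Premise 5, F(~declare_conflict), is equivalent to O(declare_conflict).
Premise 8 is O(archive_ledger → ~declare_conflict); contrapositively O(declare_conflict → ~archive_ledger). Since O(declare_conflict) holds, K gives O(~archive_ledger).
From O(~archive_ledger) and premise 10, O(~archive_ledger → ~record_record), we obtain O(~record_record).
Applying K to premise 7 (O(~record_record → ~waive_blueprint)) and O(~record_record) yields O(~waive_blueprint).
Applying K to premise 2 (O(~waive_blueprint → stand_down)) and O(~waive_blueprint) yields O(stand_down).
The contrapositive of premise 9 (O(serve_notice → ~stand_down)) is O(stand_down → ~serve_notice), and O(stand_down) is already established, so O(~serve_notice).
So O(~serve_notice) holds, i.e. serve_notice is forbidden. None of the other listed options is forbidden under the premises.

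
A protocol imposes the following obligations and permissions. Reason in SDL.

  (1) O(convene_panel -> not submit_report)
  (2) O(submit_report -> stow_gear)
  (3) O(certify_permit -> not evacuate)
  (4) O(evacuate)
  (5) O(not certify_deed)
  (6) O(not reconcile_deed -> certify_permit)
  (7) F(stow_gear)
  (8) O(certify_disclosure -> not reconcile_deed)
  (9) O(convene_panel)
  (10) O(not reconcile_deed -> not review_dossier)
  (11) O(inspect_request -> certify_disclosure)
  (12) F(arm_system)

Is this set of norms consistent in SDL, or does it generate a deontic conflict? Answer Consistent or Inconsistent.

Consistent

Premise 2 is O(submit_report -> stow_gear), but O(submit_report) is not derivable from the premises, so it does not yield O(stow_gear).
So O(stow_gear) is not derivable, and the apparent clash with O(not stow_gear) does not arise.
A world satisfying every obligation exists (e.g. arm_system=false, certify_deed=false, certify_disclosure=false, certify_permit=false, convene_panel=true, evacuate=true, inspect_request=false, reconcile_deed=true, review_dossier=false, stow_gear=false, submit_report=false); no atom is both obligatory and forbidden, so the set is consistent.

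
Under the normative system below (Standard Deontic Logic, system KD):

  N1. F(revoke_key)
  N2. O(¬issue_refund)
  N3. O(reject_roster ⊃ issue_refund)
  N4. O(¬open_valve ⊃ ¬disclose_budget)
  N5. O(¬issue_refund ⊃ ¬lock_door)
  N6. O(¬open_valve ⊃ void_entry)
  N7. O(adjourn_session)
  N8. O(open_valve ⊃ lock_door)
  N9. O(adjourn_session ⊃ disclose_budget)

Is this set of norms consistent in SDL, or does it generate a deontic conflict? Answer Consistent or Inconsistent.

From premise 7 we have O(adjourn_session).
Applying K to premise 9 (O(adjourn_session ⊃ disclose_budget)) and O(adjourn_session) yields O(disclose_budget).
The contrapositive of premise 4 (O(¬open_valve ⊃ ¬disclose_budget)) is O(disclose_budget ⊃ open_valve), and O(disclose_budget) is already established, so O(open_valve).
With premise 8, O(open_valve ⊃ lock_door), the K-axiom yields O(lock_door).
Premise 5, O(¬issue_refund ⊃ ¬lock_door), contraposes to O(lock_door ⊃ issue_refund); with O(lock_door) we get O(issue_refund).
However, premise 2 gives O(¬issue_refund).
We now have both O(issue_refund) and O(¬issue_refund) — issue_refund is simultaneously obligatory and forbidden, violating the D-axiom.

Inconsistent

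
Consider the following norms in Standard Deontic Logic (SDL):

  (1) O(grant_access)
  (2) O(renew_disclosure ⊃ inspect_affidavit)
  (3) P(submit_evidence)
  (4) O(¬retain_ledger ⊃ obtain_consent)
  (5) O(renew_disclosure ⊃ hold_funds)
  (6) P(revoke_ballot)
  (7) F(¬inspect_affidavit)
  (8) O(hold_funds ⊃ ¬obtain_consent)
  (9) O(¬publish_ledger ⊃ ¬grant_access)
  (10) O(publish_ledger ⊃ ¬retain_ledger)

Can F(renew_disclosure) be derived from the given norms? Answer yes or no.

Premise 1 states O(grant_access) outright.
Premise 9 is O(¬publish_ledger ⊃ ¬grant_access); contrapositively O(grant_access ⊃ publish_ledger). Since O(grant_access) holds, K gives O(publish_ledger).
Premise 10 is O(publish_ledger ⊃ ¬retain_ledger); since O(publish_ledger), deontic closure gives O(¬retain_ledger).
Premise 4 is O(¬retain_ledger ⊃ obtain_consent); since O(¬retain_ledger), deontic closure gives O(obtain_consent).
Premise 8, O(hold_funds ⊃ ¬obtain_consent), contraposes to O(obtain_consent ⊃ ¬hold_funds); with O(obtain_consent) we get O(¬hold_funds).
The contrapositive of premise 5 (O(renew_disclosure ⊃ hold_funds)) is O(¬hold_funds ⊃ ¬renew_disclosure), and O(¬hold_funds) is already established, so O(¬renew_disclosure).
Premises 2, 3, 6, 7 do not contribute to this derivation.
So O(¬renew_disclosure) holds, i.e. F(renew_disclosure). The claim follows.

Yes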